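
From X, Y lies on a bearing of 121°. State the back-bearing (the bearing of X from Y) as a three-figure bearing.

Back-bearing = 121° + 180° = 301°.

301°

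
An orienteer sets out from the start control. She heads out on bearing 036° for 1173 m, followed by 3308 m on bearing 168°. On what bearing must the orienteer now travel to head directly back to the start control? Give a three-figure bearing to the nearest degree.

329°

Leg 1 (036°, 1173 m): east 1173 sin 36° = 689.47, north 1173 cos 36° = 948.98
Leg 2 (168°, 3308 m): east 3308 sin 168° = 687.77, north 3308 cos 168° = -3235.71
Net displacement: 1377.24 east, -2286.74 north. Direction back to start is (-1377.24, 2286.74): bearing = atan2(-1377.24, 2286.74) mod 360° = 328.94° ≈ 329°.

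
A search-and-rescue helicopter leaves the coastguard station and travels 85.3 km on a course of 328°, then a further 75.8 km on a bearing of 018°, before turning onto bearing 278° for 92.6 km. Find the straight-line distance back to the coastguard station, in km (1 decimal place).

Leg 1 (328°, 85.3 km): east 85.3 sin 328° = -45.20, north 85.3 cos 328° = 72.34
Leg 2 (018°, 75.8 km): east 75.8 sin 18° = 23.42, north 75.8 cos 18° = 72.09
Leg 3 (278°, 92.6 km): east 92.6 sin 278° = -91.70, north 92.6 cos 278° = 12.89
Net: -113.48 east, 157.32 north. Distance = √((-113.48)² + (157.32)²) = 193.973 km.

194.0 km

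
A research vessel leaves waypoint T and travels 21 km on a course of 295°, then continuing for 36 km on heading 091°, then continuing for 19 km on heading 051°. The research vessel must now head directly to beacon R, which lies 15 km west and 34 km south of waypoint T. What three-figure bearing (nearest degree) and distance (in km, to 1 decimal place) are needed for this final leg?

Leg 1 (295°, 21 km): east 21 sin 295° = -19.03, north 21 cos 295° = 8.87
Leg 2 (091°, 36 km): east 36 sin 91° = 35.99, north 36 cos 91° = -0.63
Leg 3 (051°, 19 km): east 19 sin 51° = 14.77, north 19 cos 51° = 11.96
Current position: (31.73, 20.20). Target: (-15, -34). Remaining: Δeast = -46.73, Δnorth = -54.20.
Bearing = atan2(-46.73, -54.20) mod 360° = 220.76°; distance = √((-46.73)² + (-54.20)²) = 71.565 km.

221°, 71.6 km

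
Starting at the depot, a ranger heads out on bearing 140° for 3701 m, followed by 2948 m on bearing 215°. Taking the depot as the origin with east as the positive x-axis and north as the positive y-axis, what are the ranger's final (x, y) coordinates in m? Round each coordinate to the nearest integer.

Leg 1 (140°, 3701 m): east 3701 sin 140° = 2378.96, north 3701 cos 140° = -2835.13
Leg 2 (215°, 2948 m): east 2948 sin 215° = -1690.90, north 2948 cos 215° = -2414.86
Summing: 688.05 m east, -5249.99 m north → (688, -5250).

(688, -5250)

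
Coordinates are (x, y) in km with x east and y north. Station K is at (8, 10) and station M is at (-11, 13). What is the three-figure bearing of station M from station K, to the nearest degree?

Δeast = -11 − 8 = -19.00; Δnorth = 13 − 10 = 3.00.
Bearing = atan2(Δeast, Δnorth) mod 360° = 278.97° ≈ 279°.

279°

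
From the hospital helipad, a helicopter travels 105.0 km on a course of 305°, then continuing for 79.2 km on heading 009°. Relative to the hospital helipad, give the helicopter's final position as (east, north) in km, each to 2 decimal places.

Leg 1 (305°, 105.0 km): east 105.0 sin 305° = -86.01, north 105.0 cos 305° = 60.23
Leg 2 (009°, 79.2 km): east 79.2 sin 9° = 12.39, north 79.2 cos 9° = 78.22
Summing: -73.62 km east, 138.45 km north → (-73.62, 138.45).

(-73.62, 138.45)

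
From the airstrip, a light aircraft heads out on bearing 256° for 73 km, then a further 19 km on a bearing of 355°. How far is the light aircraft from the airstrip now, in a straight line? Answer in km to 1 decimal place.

Leg 1 (256°, 73 km): east 73 sin 256° = -70.83, north 73 cos 256° = -17.66
Leg 2 (355°, 19 km): east 19 sin 355° = -1.66, north 19 cos 355° = 18.93
Net: -72.49 east, 1.27 north. Distance = √((-72.49)² + (1.27)²) = 72.499 km.

72.5 km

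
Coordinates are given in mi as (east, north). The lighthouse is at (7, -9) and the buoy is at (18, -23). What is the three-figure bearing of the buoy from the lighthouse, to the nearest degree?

Δeast = 18 − 7 = 11.00; Δnorth = -23 − -9 = -14.00.
Bearing = atan2(Δeast, Δnorth) mod 360° = 141.84° ≈ 142°.

142°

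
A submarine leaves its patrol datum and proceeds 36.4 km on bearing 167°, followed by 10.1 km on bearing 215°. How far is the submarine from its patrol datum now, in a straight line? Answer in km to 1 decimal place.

43.8 km

Leg 1 (167°, 36.4 km): east 36.4 sin 167° = 8.19, north 36.4 cos 167° = -35.47
Leg 2 (215°, 10.1 km): east 10.1 sin 215° = -5.79, north 10.1 cos 215° = -8.27
Net: 2.40 east, -43.74 north. Distance = √((2.40)² + (-43.74)²) = 43.806 km.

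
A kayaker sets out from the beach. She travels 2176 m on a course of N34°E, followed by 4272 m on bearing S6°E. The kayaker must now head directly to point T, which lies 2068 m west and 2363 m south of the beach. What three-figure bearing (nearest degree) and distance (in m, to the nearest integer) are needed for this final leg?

Leg 1 (N34°E, 2176 m): east 2176 sin 34° = 1216.80, north 2176 cos 34° = 1803.99
Leg 2 (S6°E, 4272 m): east 4272 sin 174° = 446.55, north 4272 cos 174° = -4248.60
Current position: (1663.35, -2444.61). Target: (-2068, -2363). Remaining: Δeast = -3731.35, Δnorth = 81.61.
Bearing = atan2(-3731.35, 81.61) mod 360° = 271.25°; distance = √((-3731.35)² + (81.61)²) = 3732.242 m.

271°, 3732 m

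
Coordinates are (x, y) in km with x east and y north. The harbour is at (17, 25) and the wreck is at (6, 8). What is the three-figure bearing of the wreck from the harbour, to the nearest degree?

Δeast = 6 − 17 = -11.00; Δnorth = 8 − 25 = -17.00.
Bearing = atan2(Δeast, Δnorth) mod 360° = 212.91° ≈ 213°.

213°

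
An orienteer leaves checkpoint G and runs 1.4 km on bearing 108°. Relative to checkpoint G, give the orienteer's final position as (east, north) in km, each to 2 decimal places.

(1.33, -0.43)

Leg 1 (108°, 1.4 km): east 1.4 sin 108° = 1.33, north 1.4 cos 108° = -0.43
Summing: 1.33 km east, -0.43 km north → (1.33, -0.43).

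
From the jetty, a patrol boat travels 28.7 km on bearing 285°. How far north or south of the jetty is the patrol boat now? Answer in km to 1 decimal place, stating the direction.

Leg 1 (285°, 28.7 km): east 28.7 sin 285° = -27.72, north 28.7 cos 285° = 7.43
Net north component: 7.43 km.

7.4 km north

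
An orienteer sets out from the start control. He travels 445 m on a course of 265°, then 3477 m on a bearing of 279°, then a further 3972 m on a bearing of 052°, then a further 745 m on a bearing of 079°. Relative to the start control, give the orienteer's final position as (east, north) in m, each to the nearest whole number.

(-16, 3093)

Leg 1 (265°, 445 m): east 445 sin 265° = -443.31, north 445 cos 265° = -38.78
Leg 2 (279°, 3477 m): east 3477 sin 279° = -3434.19, north 3477 cos 279° = 543.92
Leg 3 (052°, 3972 m): east 3972 sin 52° = 3129.98, north 3972 cos 52° = 2445.41
Leg 4 (079°, 745 m): east 745 sin 79° = 731.31, north 745 cos 79° = 142.15
Summing: -16.21 m east, 3092.70 m north → (-16, 3093).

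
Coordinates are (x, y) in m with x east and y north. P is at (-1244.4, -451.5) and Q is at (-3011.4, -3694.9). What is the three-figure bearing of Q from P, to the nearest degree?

209°

Δeast = -3011.4 − -1244.4 = -1767.00; Δnorth = -3694.9 − -451.5 = -3243.40.
Bearing = atan2(Δeast, Δnorth) mod 360° = 208.58° ≈ 209°.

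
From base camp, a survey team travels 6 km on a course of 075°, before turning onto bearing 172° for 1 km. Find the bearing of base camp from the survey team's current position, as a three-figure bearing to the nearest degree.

265°

Leg 1 (075°, 6 km): east 6 sin 75° = 5.80, north 6 cos 75° = 1.55
Leg 2 (172°, 1 km): east 1 sin 172° = 0.14, north 1 cos 172° = -0.99
Net displacement: 5.93 east, 0.56 north. Direction back to start is (-5.93, -0.56): bearing = atan2(-5.93, -0.56) mod 360° = 264.58° ≈ 265°.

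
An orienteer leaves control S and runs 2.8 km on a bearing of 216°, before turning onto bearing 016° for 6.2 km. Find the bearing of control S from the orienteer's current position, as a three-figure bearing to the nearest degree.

Leg 1 (216°, 2.8 km): east 2.8 sin 216° = -1.65, north 2.8 cos 216° = -2.27
Leg 2 (016°, 6.2 km): east 6.2 sin 16° = 1.71, north 6.2 cos 16° = 5.96
Net displacement: 0.06 east, 3.69 north. Direction back to start is (-0.06, -3.69): bearing = atan2(-0.06, -3.69) mod 360° = 180.98° ≈ 181°.

181°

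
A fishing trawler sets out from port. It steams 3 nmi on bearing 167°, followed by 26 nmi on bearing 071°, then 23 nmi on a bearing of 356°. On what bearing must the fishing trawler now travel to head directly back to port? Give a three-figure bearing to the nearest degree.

Leg 1 (167°, 3 nmi): east 3 sin 167° = 0.67, north 3 cos 167° = -2.92
Leg 2 (071°, 26 nmi): east 26 sin 71° = 24.58, north 26 cos 71° = 8.46
Leg 3 (356°, 23 nmi): east 23 sin 356° = -1.60, north 23 cos 356° = 22.94
Net displacement: 23.65 east, 28.49 north. Direction back to start is (-23.65, -28.49): bearing = atan2(-23.65, -28.49) mod 360° = 219.71° ≈ 220°.

220°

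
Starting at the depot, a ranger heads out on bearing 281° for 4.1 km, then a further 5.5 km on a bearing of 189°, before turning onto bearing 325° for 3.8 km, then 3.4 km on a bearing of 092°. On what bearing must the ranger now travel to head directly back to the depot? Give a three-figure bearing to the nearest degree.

066°

Leg 1 (281°, 4.1 km): east 4.1 sin 281° = -4.02, north 4.1 cos 281° = 0.78
Leg 2 (189°, 5.5 km): east 5.5 sin 189° = -0.86, north 5.5 cos 189° = -5.43
Leg 3 (325°, 3.8 km): east 3.8 sin 325° = -2.18, north 3.8 cos 325° = 3.11
Leg 4 (092°, 3.4 km): east 3.4 sin 92° = 3.40, north 3.4 cos 92° = -0.12
Net displacement: -3.67 east, -1.66 north. Direction back to start is (3.67, 1.66): bearing = atan2(3.67, 1.66) mod 360° = 65.70° ≈ 066°.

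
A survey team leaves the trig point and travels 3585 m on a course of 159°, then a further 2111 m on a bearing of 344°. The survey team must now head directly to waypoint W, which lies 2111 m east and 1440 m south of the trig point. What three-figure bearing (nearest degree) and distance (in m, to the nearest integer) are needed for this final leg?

095°, 1413 m

Leg 1 (159°, 3585 m): east 3585 sin 159° = 1284.75, north 3585 cos 159° = -3346.89
Leg 2 (344°, 2111 m): east 2111 sin 344° = -581.87, north 2111 cos 344° = 2029.22
Current position: (702.88, -1317.66). Target: (2111, -1440). Remaining: Δeast = 1408.12, Δnorth = -122.34.
Bearing = atan2(1408.12, -122.34) mod 360° = 94.97°; distance = √((1408.12)² + (-122.34)²) = 1413.426 m.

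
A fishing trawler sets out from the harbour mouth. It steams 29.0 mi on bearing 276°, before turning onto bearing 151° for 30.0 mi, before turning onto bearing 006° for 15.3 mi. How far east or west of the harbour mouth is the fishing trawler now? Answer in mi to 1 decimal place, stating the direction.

12.7 mi west

Leg 1 (276°, 29.0 mi): east 29.0 sin 276° = -28.84, north 29.0 cos 276° = 3.03
Leg 2 (151°, 30.0 mi): east 30.0 sin 151° = 14.54, north 30.0 cos 151° = -26.24
Leg 3 (006°, 15.3 mi): east 15.3 sin 6° = 1.60, north 15.3 cos 6° = 15.22
Net east component: -12.70 mi.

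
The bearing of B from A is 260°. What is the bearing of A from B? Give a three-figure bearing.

080°

Back-bearing = 260° − 180° = 080°.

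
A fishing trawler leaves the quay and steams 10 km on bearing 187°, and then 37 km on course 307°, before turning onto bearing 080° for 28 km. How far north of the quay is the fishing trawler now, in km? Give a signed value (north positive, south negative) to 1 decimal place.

Leg 1 (187°, 10 km): east 10 sin 187° = -1.22, north 10 cos 187° = -9.93
Leg 2 (307°, 37 km): east 37 sin 307° = -29.55, north 37 cos 307° = 22.27
Leg 3 (080°, 28 km): east 28 sin 80° = 27.57, north 28 cos 80° = 4.86
Net north component: 17.20 km.

17.2 km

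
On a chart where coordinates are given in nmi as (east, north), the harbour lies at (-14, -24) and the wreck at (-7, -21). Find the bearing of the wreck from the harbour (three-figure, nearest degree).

067°

Δeast = -7 − -14 = 7.00; Δnorth = -21 − -24 = 3.00.
Bearing = atan2(Δeast, Δnorth) mod 360° = 66.80° ≈ 067°.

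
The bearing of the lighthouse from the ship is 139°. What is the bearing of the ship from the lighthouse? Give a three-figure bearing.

Back-bearing = 139° + 180° = 319°.

319°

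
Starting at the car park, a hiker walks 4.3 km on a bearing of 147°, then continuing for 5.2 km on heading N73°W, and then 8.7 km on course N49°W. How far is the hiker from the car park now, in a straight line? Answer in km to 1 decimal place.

Leg 1 (147°, 4.3 km): east 4.3 sin 147° = 2.34, north 4.3 cos 147° = -3.61
Leg 2 (N73°W, 5.2 km): east 5.2 sin 287° = -4.97, north 5.2 cos 287° = 1.52
Leg 3 (N49°W, 8.7 km): east 8.7 sin 311° = -6.57, north 8.7 cos 311° = 5.71
Net: -9.20 east, 3.62 north. Distance = √((-9.20)² + (3.62)²) = 9.884 km.

9.9 km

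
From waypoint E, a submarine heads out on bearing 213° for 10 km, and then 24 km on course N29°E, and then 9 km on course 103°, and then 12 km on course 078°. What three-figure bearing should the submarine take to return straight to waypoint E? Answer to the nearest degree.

244°

Leg 1 (213°, 10 km): east 10 sin 213° = -5.45, north 10 cos 213° = -8.39
Leg 2 (N29°E, 24 km): east 24 sin 29° = 11.64, north 24 cos 29° = 20.99
Leg 3 (103°, 9 km): east 9 sin 103° = 8.77, north 9 cos 103° = -2.02
Leg 4 (078°, 12 km): east 12 sin 78° = 11.74, north 12 cos 78° = 2.49
Net displacement: 26.70 east, 13.07 north. Direction back to start is (-26.70, -13.07): bearing = atan2(-26.70, -13.07) mod 360° = 243.91° ≈ 244°.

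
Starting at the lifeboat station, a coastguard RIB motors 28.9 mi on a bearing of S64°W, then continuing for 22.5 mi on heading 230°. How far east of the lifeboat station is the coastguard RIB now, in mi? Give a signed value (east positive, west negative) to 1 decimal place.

-43.2 mi

Leg 1 (S64°W, 28.9 mi): east 28.9 sin 244° = -25.98, north 28.9 cos 244° = -12.67
Leg 2 (230°, 22.5 mi): east 22.5 sin 230° = -17.24, north 22.5 cos 230° = -14.46
Net east component: -43.21 mi.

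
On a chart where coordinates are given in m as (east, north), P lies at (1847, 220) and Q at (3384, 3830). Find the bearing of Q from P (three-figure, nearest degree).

Δeast = 3384 − 1847 = 1537.00; Δnorth = 3830 − 220 = 3610.00.
Bearing = atan2(Δeast, Δnorth) mod 360° = 23.06° ≈ 023°.

023°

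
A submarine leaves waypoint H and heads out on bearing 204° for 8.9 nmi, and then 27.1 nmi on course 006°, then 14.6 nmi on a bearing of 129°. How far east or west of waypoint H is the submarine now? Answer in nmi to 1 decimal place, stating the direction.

Leg 1 (204°, 8.9 nmi): east 8.9 sin 204° = -3.62, north 8.9 cos 204° = -8.13
Leg 2 (006°, 27.1 nmi): east 27.1 sin 6° = 2.83, north 27.1 cos 6° = 26.95
Leg 3 (129°, 14.6 nmi): east 14.6 sin 129° = 11.35, north 14.6 cos 129° = -9.19
Net east component: 10.56 nmi.

10.6 nmi east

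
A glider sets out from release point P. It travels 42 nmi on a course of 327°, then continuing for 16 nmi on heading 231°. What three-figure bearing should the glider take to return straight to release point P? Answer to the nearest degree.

Leg 1 (327°, 42 nmi): east 42 sin 327° = -22.87, north 42 cos 327° = 35.22
Leg 2 (231°, 16 nmi): east 16 sin 231° = -12.43, north 16 cos 231° = -10.07
Net displacement: -35.31 east, 25.16 north. Direction back to start is (35.31, -25.16): bearing = atan2(35.31, -25.16) mod 360° = 125.47° ≈ 125°.

125°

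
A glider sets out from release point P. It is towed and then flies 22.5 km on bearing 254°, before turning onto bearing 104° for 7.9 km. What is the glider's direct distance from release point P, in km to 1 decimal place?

Leg 1 (254°, 22.5 km): east 22.5 sin 254° = -21.63, north 22.5 cos 254° = -6.20
Leg 2 (104°, 7.9 km): east 7.9 sin 104° = 7.67, north 7.9 cos 104° = -1.91
Net: -13.96 east, -8.11 north. Distance = √((-13.96)² + (-8.11)²) = 16.149 km.

16.1 km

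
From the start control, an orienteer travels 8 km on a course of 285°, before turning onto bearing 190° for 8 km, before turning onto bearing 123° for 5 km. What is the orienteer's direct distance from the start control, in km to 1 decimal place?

9.8 km

Leg 1 (285°, 8 km): east 8 sin 285° = -7.73, north 8 cos 285° = 2.07
Leg 2 (190°, 8 km): east 8 sin 190° = -1.39, north 8 cos 190° = -7.88
Leg 3 (123°, 5 km): east 5 sin 123° = 4.19, north 5 cos 123° = -2.72
Net: -4.92 east, -8.53 north. Distance = √((-4.92)² + (-8.53)²) = 9.850 km.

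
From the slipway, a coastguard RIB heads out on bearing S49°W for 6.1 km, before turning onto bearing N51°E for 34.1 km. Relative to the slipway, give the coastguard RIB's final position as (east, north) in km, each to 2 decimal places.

Leg 1 (S49°W, 6.1 km): east 6.1 sin 229° = -4.60, north 6.1 cos 229° = -4.00
Leg 2 (N51°E, 34.1 km): east 34.1 sin 51° = 26.50, north 34.1 cos 51° = 21.46
Summing: 21.90 km east, 17.46 km north → (21.90, 17.46).

(21.90, 17.46)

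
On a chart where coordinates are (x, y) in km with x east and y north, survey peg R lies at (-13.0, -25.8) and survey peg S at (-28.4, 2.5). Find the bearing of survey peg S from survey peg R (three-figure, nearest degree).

331°

Δeast = -28.4 − -13.0 = -15.40; Δnorth = 2.5 − -25.8 = 28.30.
Bearing = atan2(Δeast, Δnorth) mod 360° = 331.45° ≈ 331°.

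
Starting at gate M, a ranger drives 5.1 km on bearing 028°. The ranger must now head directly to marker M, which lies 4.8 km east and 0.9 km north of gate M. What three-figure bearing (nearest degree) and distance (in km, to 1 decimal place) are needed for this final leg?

146°, 4.3 km

Leg 1 (028°, 5.1 km): east 5.1 sin 28° = 2.39, north 5.1 cos 28° = 4.50
Current position: (2.39, 4.50). Target: (4.8, 0.9). Remaining: Δeast = 2.41, Δnorth = -3.60.
Bearing = atan2(2.41, -3.60) mod 360° = 146.27°; distance = √((2.41)² + (-3.60)²) = 4.332 km.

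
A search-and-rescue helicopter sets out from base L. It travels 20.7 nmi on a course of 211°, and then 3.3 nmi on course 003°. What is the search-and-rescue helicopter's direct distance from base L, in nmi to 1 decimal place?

Leg 1 (211°, 20.7 nmi): east 20.7 sin 211° = -10.66, north 20.7 cos 211° = -17.74
Leg 2 (003°, 3.3 nmi): east 3.3 sin 3° = 0.17, north 3.3 cos 3° = 3.30
Net: -10.49 east, -14.45 north. Distance = √((-10.49)² + (-14.45)²) = 17.854 nmi.

17.9 nmi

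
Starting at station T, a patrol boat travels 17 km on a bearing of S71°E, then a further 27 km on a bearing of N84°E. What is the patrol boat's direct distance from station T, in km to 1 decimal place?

43.0 km

Leg 1 (S71°E, 17 km): east 17 sin 109° = 16.07, north 17 cos 109° = -5.53
Leg 2 (N84°E, 27 km): east 27 sin 84° = 26.85, north 27 cos 84° = 2.82
Net: 42.93 east, -2.71 north. Distance = √((42.93)² + (-2.71)²) = 43.012 km.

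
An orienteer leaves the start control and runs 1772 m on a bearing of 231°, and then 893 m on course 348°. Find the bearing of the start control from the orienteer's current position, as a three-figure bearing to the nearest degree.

Leg 1 (231°, 1772 m): east 1772 sin 231° = -1377.10, north 1772 cos 231° = -1115.16
Leg 2 (348°, 893 m): east 893 sin 348° = -185.67, north 893 cos 348° = 873.49
Net displacement: -1562.77 east, -241.67 north. Direction back to start is (1562.77, 241.67): bearing = atan2(1562.77, 241.67) mod 360° = 81.21° ≈ 081°.

081°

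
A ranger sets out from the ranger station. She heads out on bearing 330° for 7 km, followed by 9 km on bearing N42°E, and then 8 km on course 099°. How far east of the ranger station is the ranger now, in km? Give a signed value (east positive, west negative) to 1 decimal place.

Leg 1 (330°, 7 km): east 7 sin 330° = -3.50, north 7 cos 330° = 6.06
Leg 2 (N42°E, 9 km): east 9 sin 42° = 6.02, north 9 cos 42° = 6.69
Leg 3 (099°, 8 km): east 8 sin 99° = 7.90, north 8 cos 99° = -1.25
Net east component: 10.42 km.

10.4 km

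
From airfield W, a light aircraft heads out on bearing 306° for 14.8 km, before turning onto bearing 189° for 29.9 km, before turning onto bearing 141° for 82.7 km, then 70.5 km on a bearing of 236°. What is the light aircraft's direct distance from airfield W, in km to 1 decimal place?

Leg 1 (306°, 14.8 km): east 14.8 sin 306° = -11.97, north 14.8 cos 306° = 8.70
Leg 2 (189°, 29.9 km): east 29.9 sin 189° = -4.68, north 29.9 cos 189° = -29.53
Leg 3 (141°, 82.7 km): east 82.7 sin 141° = 52.04, north 82.7 cos 141° = -64.27
Leg 4 (236°, 70.5 km): east 70.5 sin 236° = -58.45, north 70.5 cos 236° = -39.42
Net: -23.05 east, -124.53 north. Distance = √((-23.05)² + (-124.53)²) = 126.642 km.

126.6 km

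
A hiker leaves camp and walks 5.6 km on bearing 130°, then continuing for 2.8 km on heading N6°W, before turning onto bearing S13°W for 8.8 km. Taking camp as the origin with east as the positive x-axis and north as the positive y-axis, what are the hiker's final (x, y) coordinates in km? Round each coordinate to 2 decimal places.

Leg 1 (130°, 5.6 km): east 5.6 sin 130° = 4.29, north 5.6 cos 130° = -3.60
Leg 2 (N6°W, 2.8 km): east 2.8 sin 354° = -0.29, north 2.8 cos 354° = 2.78
Leg 3 (S13°W, 8.8 km): east 8.8 sin 193° = -1.98, north 8.8 cos 193° = -8.57
Summing: 2.02 km east, -9.39 km north → (2.02, -9.39).

(2.02, -9.39)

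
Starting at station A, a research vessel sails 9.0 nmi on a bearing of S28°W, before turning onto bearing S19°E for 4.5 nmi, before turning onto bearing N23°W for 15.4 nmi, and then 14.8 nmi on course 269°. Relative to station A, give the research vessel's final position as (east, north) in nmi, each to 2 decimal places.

(-23.58, 1.72)

Leg 1 (S28°W, 9.0 nmi): east 9.0 sin 208° = -4.23, north 9.0 cos 208° = -7.95
Leg 2 (S19°E, 4.5 nmi): east 4.5 sin 161° = 1.47, north 4.5 cos 161° = -4.25
Leg 3 (N23°W, 15.4 nmi): east 15.4 sin 337° = -6.02, north 15.4 cos 337° = 14.18
Leg 4 (269°, 14.8 nmi): east 14.8 sin 269° = -14.80, north 14.8 cos 269° = -0.26
Summing: -23.58 nmi east, 1.72 nmi north → (-23.58, 1.72).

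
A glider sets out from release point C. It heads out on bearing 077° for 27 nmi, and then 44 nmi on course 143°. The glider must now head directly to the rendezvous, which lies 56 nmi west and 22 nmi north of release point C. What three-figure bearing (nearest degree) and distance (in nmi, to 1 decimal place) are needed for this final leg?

Leg 1 (077°, 27 nmi): east 27 sin 77° = 26.31, north 27 cos 77° = 6.07
Leg 2 (143°, 44 nmi): east 44 sin 143° = 26.48, north 44 cos 143° = -35.14
Current position: (52.79, -29.07). Target: (-56, 22). Remaining: Δeast = -108.79, Δnorth = 51.07.
Bearing = atan2(-108.79, 51.07) mod 360° = 295.15°; distance = √((-108.79)² + (51.07)²) = 120.177 nmi.

295°, 120.2 nmi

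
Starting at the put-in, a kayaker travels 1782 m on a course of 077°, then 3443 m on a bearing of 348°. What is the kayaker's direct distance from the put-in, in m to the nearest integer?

3904 m

Leg 1 (077°, 1782 m): east 1782 sin 77° = 1736.33, north 1782 cos 77° = 400.86
Leg 2 (348°, 3443 m): east 3443 sin 348° = -715.84, north 3443 cos 348° = 3367.76
Net: 1020.49 east, 3768.62 north. Distance = √((1020.49)² + (3768.62)²) = 3904.347 m.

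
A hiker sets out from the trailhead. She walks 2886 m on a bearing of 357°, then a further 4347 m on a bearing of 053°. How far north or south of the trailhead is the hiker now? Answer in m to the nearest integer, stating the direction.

Leg 1 (357°, 2886 m): east 2886 sin 357° = -151.04, north 2886 cos 357° = 2882.04
Leg 2 (053°, 4347 m): east 4347 sin 53° = 3471.67, north 4347 cos 53° = 2616.09
Net north component: 5498.13 m.

5498 m north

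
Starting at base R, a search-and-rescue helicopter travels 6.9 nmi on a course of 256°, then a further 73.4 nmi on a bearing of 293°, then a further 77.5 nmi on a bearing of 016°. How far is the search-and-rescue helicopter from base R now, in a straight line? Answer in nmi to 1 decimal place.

Leg 1 (256°, 6.9 nmi): east 6.9 sin 256° = -6.70, north 6.9 cos 256° = -1.67
Leg 2 (293°, 73.4 nmi): east 73.4 sin 293° = -67.57, north 73.4 cos 293° = 28.68
Leg 3 (016°, 77.5 nmi): east 77.5 sin 16° = 21.36, north 77.5 cos 16° = 74.50
Net: -52.90 east, 101.51 north. Distance = √((-52.90)² + (101.51)²) = 114.465 nmi.

114.5 nmi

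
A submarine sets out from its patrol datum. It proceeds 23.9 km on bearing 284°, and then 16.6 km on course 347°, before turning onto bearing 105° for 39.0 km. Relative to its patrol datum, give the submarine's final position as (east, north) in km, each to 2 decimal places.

(10.75, 11.86)

Leg 1 (284°, 23.9 km): east 23.9 sin 284° = -23.19, north 23.9 cos 284° = 5.78
Leg 2 (347°, 16.6 km): east 16.6 sin 347° = -3.73, north 16.6 cos 347° = 16.17
Leg 3 (105°, 39.0 km): east 39.0 sin 105° = 37.67, north 39.0 cos 105° = -10.09
Summing: 10.75 km east, 11.86 km north → (10.75, 11.86).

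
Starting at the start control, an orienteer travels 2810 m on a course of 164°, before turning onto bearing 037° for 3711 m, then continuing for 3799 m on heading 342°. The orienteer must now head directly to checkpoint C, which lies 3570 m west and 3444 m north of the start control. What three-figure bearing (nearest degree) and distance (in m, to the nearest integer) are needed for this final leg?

Leg 1 (164°, 2810 m): east 2810 sin 164° = 774.54, north 2810 cos 164° = -2701.15
Leg 2 (037°, 3711 m): east 3711 sin 37° = 2233.34, north 3711 cos 37° = 2963.74
Leg 3 (342°, 3799 m): east 3799 sin 342° = -1173.96, north 3799 cos 342° = 3613.06
Current position: (1833.92, 3875.65). Target: (-3570, 3444). Remaining: Δeast = -5403.92, Δnorth = -431.65.
Bearing = atan2(-5403.92, -431.65) mod 360° = 265.43°; distance = √((-5403.92)² + (-431.65)²) = 5421.133 m.

265°, 5421 m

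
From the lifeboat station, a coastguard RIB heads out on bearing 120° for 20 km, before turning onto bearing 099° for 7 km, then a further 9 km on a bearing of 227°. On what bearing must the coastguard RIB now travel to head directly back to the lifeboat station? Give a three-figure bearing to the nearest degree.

Leg 1 (120°, 20 km): east 20 sin 120° = 17.32, north 20 cos 120° = -10.00
Leg 2 (099°, 7 km): east 7 sin 99° = 6.91, north 7 cos 99° = -1.10
Leg 3 (227°, 9 km): east 9 sin 227° = -6.58, north 9 cos 227° = -6.14
Net displacement: 17.65 east, -17.23 north. Direction back to start is (-17.65, 17.23): bearing = atan2(-17.65, 17.23) mod 360° = 314.31° ≈ 314°.

314°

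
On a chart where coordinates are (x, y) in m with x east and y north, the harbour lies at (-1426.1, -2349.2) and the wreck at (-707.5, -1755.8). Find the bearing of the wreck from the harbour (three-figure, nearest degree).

050°

Δeast = -707.5 − -1426.1 = 718.60; Δnorth = -1755.8 − -2349.2 = 593.40.
Bearing = atan2(Δeast, Δnorth) mod 360° = 50.45° ≈ 050°.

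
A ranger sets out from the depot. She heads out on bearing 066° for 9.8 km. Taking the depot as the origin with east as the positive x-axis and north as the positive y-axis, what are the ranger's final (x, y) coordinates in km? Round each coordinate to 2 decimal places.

(8.95, 3.99)

Leg 1 (066°, 9.8 km): east 9.8 sin 66° = 8.95, north 9.8 cos 66° = 3.99
Summing: 8.95 km east, 3.99 km north → (8.95, 3.99).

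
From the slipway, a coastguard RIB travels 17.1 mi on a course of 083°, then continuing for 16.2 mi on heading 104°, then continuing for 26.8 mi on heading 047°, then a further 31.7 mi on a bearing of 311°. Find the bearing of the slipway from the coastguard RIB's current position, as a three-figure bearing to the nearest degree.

217°

Leg 1 (083°, 17.1 mi): east 17.1 sin 83° = 16.97, north 17.1 cos 83° = 2.08
Leg 2 (104°, 16.2 mi): east 16.2 sin 104° = 15.72, north 16.2 cos 104° = -3.92
Leg 3 (047°, 26.8 mi): east 26.8 sin 47° = 19.60, north 26.8 cos 47° = 18.28
Leg 4 (311°, 31.7 mi): east 31.7 sin 311° = -23.92, north 31.7 cos 311° = 20.80
Net displacement: 28.37 east, 37.24 north. Direction back to start is (-28.37, -37.24): bearing = atan2(-28.37, -37.24) mod 360° = 217.30° ≈ 217°.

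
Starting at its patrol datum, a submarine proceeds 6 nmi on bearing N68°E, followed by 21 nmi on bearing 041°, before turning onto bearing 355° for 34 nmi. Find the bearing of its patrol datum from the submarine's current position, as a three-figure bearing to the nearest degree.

Leg 1 (N68°E, 6 nmi): east 6 sin 68° = 5.56, north 6 cos 68° = 2.25
Leg 2 (041°, 21 nmi): east 21 sin 41° = 13.78, north 21 cos 41° = 15.85
Leg 3 (355°, 34 nmi): east 34 sin 355° = -2.96, north 34 cos 355° = 33.87
Net displacement: 16.38 east, 51.97 north. Direction back to start is (-16.38, -51.97): bearing = atan2(-16.38, -51.97) mod 360° = 197.49° ≈ 197°.

197°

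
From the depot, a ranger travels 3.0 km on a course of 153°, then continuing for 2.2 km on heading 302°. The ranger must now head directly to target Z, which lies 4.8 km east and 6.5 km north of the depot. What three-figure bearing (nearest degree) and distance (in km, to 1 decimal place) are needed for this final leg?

034°, 9.6 km

Leg 1 (153°, 3.0 km): east 3.0 sin 153° = 1.36, north 3.0 cos 153° = -2.67
Leg 2 (302°, 2.2 km): east 2.2 sin 302° = -1.87, north 2.2 cos 302° = 1.17
Current position: (-0.50, -1.51). Target: (4.8, 6.5). Remaining: Δeast = 5.30, Δnorth = 8.01.
Bearing = atan2(5.30, 8.01) mod 360° = 33.52°; distance = √((5.30)² + (8.01)²) = 9.604 km.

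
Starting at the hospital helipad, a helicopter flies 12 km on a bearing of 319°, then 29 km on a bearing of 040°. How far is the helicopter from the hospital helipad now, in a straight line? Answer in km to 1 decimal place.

33.1 km

Leg 1 (319°, 12 km): east 12 sin 319° = -7.87, north 12 cos 319° = 9.06
Leg 2 (040°, 29 km): east 29 sin 40° = 18.64, north 29 cos 40° = 22.22
Net: 10.77 east, 31.27 north. Distance = √((10.77)² + (31.27)²) = 33.074 km.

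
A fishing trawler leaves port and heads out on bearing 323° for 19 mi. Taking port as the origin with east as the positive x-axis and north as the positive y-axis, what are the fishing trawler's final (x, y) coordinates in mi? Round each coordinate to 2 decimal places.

(-11.43, 15.17)

Leg 1 (323°, 19 mi): east 19 sin 323° = -11.43, north 19 cos 323° = 15.17
Summing: -11.43 mi east, 15.17 mi north → (-11.43, 15.17).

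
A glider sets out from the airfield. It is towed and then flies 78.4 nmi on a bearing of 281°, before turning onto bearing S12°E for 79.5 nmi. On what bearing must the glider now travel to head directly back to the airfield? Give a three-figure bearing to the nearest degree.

044°

Leg 1 (281°, 78.4 nmi): east 78.4 sin 281° = -76.96, north 78.4 cos 281° = 14.96
Leg 2 (S12°E, 79.5 nmi): east 79.5 sin 168° = 16.53, north 79.5 cos 168° = -77.76
Net displacement: -60.43 east, -62.80 north. Direction back to start is (60.43, 62.80): bearing = atan2(60.43, 62.80) mod 360° = 43.90° ≈ 044°.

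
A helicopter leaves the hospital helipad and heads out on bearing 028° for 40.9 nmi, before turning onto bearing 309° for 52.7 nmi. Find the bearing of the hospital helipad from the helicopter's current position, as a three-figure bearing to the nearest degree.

Leg 1 (028°, 40.9 nmi): east 40.9 sin 28° = 19.20, north 40.9 cos 28° = 36.11
Leg 2 (309°, 52.7 nmi): east 52.7 sin 309° = -40.96, north 52.7 cos 309° = 33.17
Net displacement: -21.75 east, 69.28 north. Direction back to start is (21.75, -69.28): bearing = atan2(21.75, -69.28) mod 360° = 162.57° ≈ 163°.

163°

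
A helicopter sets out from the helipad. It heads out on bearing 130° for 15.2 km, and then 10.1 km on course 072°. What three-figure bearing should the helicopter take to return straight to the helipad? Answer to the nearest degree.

287°

Leg 1 (130°, 15.2 km): east 15.2 sin 130° = 11.64, north 15.2 cos 130° = -9.77
Leg 2 (072°, 10.1 km): east 10.1 sin 72° = 9.61, north 10.1 cos 72° = 3.12
Net displacement: 21.25 east, -6.65 north. Direction back to start is (-21.25, 6.65): bearing = atan2(-21.25, 6.65) mod 360° = 287.38° ≈ 287°.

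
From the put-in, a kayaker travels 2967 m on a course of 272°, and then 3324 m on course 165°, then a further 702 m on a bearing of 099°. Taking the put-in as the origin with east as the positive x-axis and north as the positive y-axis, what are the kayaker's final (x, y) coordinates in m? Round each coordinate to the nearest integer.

(-1412, -3217)

Leg 1 (272°, 2967 m): east 2967 sin 272° = -2965.19, north 2967 cos 272° = 103.55
Leg 2 (165°, 3324 m): east 3324 sin 165° = 860.31, north 3324 cos 165° = -3210.74
Leg 3 (099°, 702 m): east 702 sin 99° = 693.36, north 702 cos 99° = -109.82
Summing: -1411.52 m east, -3217.01 m north → (-1412, -3217).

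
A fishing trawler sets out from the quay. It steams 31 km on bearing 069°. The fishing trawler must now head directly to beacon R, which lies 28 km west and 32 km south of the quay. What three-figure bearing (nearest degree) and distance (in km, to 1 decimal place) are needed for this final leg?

Leg 1 (069°, 31 km): east 31 sin 69° = 28.94, north 31 cos 69° = 11.11
Current position: (28.94, 11.11). Target: (-28, -32). Remaining: Δeast = -56.94, Δnorth = -43.11.
Bearing = atan2(-56.94, -43.11) mod 360° = 232.87°; distance = √((-56.94)² + (-43.11)²) = 71.419 km.

233°, 71.4 km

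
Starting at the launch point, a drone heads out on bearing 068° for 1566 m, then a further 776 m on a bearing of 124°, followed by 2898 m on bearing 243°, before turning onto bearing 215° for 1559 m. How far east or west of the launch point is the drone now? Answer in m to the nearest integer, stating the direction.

Leg 1 (068°, 1566 m): east 1566 sin 68° = 1451.97, north 1566 cos 68° = 586.63
Leg 2 (124°, 776 m): east 776 sin 124° = 643.33, north 776 cos 124° = -433.93
Leg 3 (243°, 2898 m): east 2898 sin 243° = -2582.14, north 2898 cos 243° = -1315.66
Leg 4 (215°, 1559 m): east 1559 sin 215° = -894.21, north 1559 cos 215° = -1277.06
Net east component: -1381.04 m.

1381 m west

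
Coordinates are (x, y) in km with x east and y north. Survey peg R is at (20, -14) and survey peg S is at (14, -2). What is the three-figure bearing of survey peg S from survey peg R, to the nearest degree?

333°

Δeast = 14 − 20 = -6.00; Δnorth = -2 − -14 = 12.00.
Bearing = atan2(Δeast, Δnorth) mod 360° = 333.43° ≈ 333°.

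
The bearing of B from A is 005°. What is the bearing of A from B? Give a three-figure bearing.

Back-bearing = 005° + 180° = 185°.

185°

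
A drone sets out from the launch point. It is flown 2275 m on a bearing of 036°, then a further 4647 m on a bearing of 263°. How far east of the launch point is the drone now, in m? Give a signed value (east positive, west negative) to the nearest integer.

-3275 m

Leg 1 (036°, 2275 m): east 2275 sin 36° = 1337.21, north 2275 cos 36° = 1840.51
Leg 2 (263°, 4647 m): east 4647 sin 263° = -4612.36, north 4647 cos 263° = -566.33
Net east component: -3275.15 m.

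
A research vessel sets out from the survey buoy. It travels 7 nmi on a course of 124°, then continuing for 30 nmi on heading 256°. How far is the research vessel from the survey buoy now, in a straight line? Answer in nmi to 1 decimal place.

Leg 1 (124°, 7 nmi): east 7 sin 124° = 5.80, north 7 cos 124° = -3.91
Leg 2 (256°, 30 nmi): east 30 sin 256° = -29.11, north 30 cos 256° = -7.26
Net: -23.31 east, -11.17 north. Distance = √((-23.31)² + (-11.17)²) = 25.845 nmi.

25.8 nmi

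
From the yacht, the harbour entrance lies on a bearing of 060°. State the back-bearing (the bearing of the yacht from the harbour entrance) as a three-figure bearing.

240°

Back-bearing = 060° + 180° = 240°.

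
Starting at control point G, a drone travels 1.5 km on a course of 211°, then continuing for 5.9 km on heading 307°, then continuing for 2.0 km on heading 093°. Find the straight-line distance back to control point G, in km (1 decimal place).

Leg 1 (211°, 1.5 km): east 1.5 sin 211° = -0.77, north 1.5 cos 211° = -1.29
Leg 2 (307°, 5.9 km): east 5.9 sin 307° = -4.71, north 5.9 cos 307° = 3.55
Leg 3 (093°, 2.0 km): east 2.0 sin 93° = 2.00, north 2.0 cos 93° = -0.10
Net: -3.49 east, 2.16 north. Distance = √((-3.49)² + (2.16)²) = 4.102 km.

4.1 km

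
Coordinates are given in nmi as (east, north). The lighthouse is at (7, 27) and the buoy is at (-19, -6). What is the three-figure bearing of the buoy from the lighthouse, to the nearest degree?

Δeast = -19 − 7 = -26.00; Δnorth = -6 − 27 = -33.00.
Bearing = atan2(Δeast, Δnorth) mod 360° = 218.23° ≈ 218°.

218°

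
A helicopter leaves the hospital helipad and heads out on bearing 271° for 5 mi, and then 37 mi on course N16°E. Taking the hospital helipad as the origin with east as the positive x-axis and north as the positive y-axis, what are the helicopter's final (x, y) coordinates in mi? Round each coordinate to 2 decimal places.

(5.20, 35.65)

Leg 1 (271°, 5 mi): east 5 sin 271° = -5.00, north 5 cos 271° = 0.09
Leg 2 (N16°E, 37 mi): east 37 sin 16° = 10.20, north 37 cos 16° = 35.57
Summing: 5.20 mi east, 35.65 mi north → (5.20, 35.65).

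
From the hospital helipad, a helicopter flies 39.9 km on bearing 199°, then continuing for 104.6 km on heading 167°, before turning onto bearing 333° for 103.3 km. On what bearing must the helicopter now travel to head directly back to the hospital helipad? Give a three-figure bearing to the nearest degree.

037°

Leg 1 (199°, 39.9 km): east 39.9 sin 199° = -12.99, north 39.9 cos 199° = -37.73
Leg 2 (167°, 104.6 km): east 104.6 sin 167° = 23.53, north 104.6 cos 167° = -101.92
Leg 3 (333°, 103.3 km): east 103.3 sin 333° = -46.90, north 103.3 cos 333° = 92.04
Net displacement: -36.36 east, -47.60 north. Direction back to start is (36.36, 47.60): bearing = atan2(36.36, 47.60) mod 360° = 37.37° ≈ 037°.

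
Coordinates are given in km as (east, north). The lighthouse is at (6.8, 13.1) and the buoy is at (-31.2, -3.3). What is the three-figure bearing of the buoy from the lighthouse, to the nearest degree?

Δeast = -31.2 − 6.8 = -38.00; Δnorth = -3.3 − 13.1 = -16.40.
Bearing = atan2(Δeast, Δnorth) mod 360° = 246.66° ≈ 247°.

247°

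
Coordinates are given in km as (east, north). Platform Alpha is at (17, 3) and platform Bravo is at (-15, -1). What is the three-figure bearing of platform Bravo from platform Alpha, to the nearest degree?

263°

Δeast = -15 − 17 = -32.00; Δnorth = -1 − 3 = -4.00.
Bearing = atan2(Δeast, Δnorth) mod 360° = 262.87° ≈ 263°.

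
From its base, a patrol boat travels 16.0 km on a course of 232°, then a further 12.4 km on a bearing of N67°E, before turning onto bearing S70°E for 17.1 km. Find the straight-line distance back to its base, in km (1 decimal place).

Leg 1 (232°, 16.0 km): east 16.0 sin 232° = -12.61, north 16.0 cos 232° = -9.85
Leg 2 (N67°E, 12.4 km): east 12.4 sin 67° = 11.41, north 12.4 cos 67° = 4.85
Leg 3 (S70°E, 17.1 km): east 17.1 sin 110° = 16.07, north 17.1 cos 110° = -5.85
Net: 14.87 east, -10.85 north. Distance = √((14.87)² + (-10.85)²) = 18.414 km.

18.4 km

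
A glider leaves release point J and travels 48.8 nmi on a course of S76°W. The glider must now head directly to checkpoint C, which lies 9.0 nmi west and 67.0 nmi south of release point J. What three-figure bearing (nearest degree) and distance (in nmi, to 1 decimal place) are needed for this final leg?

145°, 67.2 nmi

Leg 1 (S76°W, 48.8 nmi): east 48.8 sin 256° = -47.35, north 48.8 cos 256° = -11.81
Current position: (-47.35, -11.81). Target: (-9.0, -67.0). Remaining: Δeast = 38.35, Δnorth = -55.19.
Bearing = atan2(38.35, -55.19) mod 360° = 145.21°; distance = √((38.35)² + (-55.19)²) = 67.210 nmi.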